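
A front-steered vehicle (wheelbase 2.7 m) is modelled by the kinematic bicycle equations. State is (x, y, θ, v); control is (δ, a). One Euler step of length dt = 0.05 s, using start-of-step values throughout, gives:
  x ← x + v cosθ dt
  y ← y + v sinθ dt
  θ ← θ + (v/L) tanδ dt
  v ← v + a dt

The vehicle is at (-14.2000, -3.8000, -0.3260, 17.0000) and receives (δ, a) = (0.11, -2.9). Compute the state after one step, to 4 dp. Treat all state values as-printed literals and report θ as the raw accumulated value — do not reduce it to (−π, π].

(-13.3948, -4.0722, -0.2912, 16.8550)

x' = -14.2000 + 17.0000·cos(-0.3260)·0.05 = -13.3948
y' = -3.8000 + 17.0000·sin(-0.3260)·0.05 = -4.0722
θ' = -0.3260 + (17.0000/2.7)·tan(0.11)·0.05 = -0.2912
v' = 17.0000 − 2.9000·0.05 = 16.8550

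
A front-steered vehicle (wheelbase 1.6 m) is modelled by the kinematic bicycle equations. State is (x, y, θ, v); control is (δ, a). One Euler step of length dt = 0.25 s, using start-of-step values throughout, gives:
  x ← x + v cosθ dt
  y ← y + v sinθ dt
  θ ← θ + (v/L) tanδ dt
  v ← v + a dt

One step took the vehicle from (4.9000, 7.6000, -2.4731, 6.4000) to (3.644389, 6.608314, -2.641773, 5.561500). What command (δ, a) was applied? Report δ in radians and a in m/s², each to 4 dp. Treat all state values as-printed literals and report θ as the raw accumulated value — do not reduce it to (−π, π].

a = (v'−v)/dt = (-0.838500)/0.25 = -3.3540
Δθ = θ'−θ = -0.168673;  (v·dt/L) = 6.4000·0.25/1.6 = 1.000000
tan δ = Δθ·L/(v·dt) = -0.168673  →  δ = -0.1671

δ = -0.1671, a = -3.3540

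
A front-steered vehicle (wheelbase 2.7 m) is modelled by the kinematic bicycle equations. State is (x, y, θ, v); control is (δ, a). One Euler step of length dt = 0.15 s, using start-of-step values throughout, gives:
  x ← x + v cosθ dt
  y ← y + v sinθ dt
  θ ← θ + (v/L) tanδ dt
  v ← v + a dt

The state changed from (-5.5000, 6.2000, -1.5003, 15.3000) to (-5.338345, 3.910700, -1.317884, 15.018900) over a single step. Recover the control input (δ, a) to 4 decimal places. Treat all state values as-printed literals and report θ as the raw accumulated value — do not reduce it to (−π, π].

δ = 0.2114, a = -1.8740

a = (v'−v)/dt = (-0.281100)/0.15 = -1.8740
Δθ = θ'−θ = 0.182416;  (v·dt/L) = 15.3000·0.15/2.7 = 0.850000
tan δ = Δθ·L/(v·dt) = 0.214607  →  δ = 0.2114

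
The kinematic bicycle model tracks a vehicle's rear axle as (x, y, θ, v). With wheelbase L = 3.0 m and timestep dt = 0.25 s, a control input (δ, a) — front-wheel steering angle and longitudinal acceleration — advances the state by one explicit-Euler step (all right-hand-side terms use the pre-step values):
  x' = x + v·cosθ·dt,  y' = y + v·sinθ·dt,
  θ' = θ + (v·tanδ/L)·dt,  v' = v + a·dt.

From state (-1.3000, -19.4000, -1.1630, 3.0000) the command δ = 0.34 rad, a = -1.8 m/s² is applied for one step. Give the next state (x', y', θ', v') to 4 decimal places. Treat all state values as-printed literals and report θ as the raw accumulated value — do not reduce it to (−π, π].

x' = -1.3000 + 3.0000·cos(-1.1630)·0.25 = -1.0026
y' = -19.4000 + 3.0000·sin(-1.1630)·0.25 = -20.0885
θ' = -1.1630 + (3.0000/3.0)·tan(0.34)·0.25 = -1.0746
v' = 3.0000 − 1.8000·0.25 = 2.5500

(-1.0026, -20.0885, -1.0746, 2.5500)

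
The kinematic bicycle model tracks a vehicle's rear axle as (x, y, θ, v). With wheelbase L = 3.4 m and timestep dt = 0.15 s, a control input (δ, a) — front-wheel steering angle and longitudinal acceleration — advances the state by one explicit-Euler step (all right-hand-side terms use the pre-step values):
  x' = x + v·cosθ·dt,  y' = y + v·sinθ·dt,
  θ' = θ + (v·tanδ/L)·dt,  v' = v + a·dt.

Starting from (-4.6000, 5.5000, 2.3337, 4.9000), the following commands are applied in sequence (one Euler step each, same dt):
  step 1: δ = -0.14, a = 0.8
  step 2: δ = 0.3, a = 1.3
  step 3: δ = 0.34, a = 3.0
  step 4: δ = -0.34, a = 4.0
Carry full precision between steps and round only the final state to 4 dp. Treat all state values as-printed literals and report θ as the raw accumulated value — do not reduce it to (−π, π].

after step 1 (δ=-0.14, a=0.8): (-5.107902, 6.031282, 2.303236, 5.020000)
after step 2 (δ=0.3, a=1.3): (-5.611422, 6.591171, 2.371745, 5.215000)
after step 3 (δ=0.34, a=3.0): (-6.173091, 7.135638, 2.453130, 5.665000)
after step 4 (δ=-0.34, a=4.0): (-6.829288, 7.675527, 2.364722, 6.265000)

(-6.8293, 7.6755, 2.3647, 6.2650)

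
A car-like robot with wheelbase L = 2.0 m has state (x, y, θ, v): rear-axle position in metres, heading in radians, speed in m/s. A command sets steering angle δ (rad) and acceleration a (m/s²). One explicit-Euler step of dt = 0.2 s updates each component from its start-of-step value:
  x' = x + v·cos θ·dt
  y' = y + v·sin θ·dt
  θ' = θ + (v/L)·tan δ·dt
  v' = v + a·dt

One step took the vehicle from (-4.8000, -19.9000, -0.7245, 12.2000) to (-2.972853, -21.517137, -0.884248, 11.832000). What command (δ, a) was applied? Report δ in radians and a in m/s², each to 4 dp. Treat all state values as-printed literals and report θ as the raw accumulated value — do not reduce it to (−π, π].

a = (v'−v)/dt = (-0.368000)/0.2 = -1.8400
Δθ = θ'−θ = -0.159748;  (v·dt/L) = 12.2000·0.2/2.0 = 1.220000
tan δ = Δθ·L/(v·dt) = -0.130941  →  δ = -0.1302

δ = -0.1302, a = -1.8400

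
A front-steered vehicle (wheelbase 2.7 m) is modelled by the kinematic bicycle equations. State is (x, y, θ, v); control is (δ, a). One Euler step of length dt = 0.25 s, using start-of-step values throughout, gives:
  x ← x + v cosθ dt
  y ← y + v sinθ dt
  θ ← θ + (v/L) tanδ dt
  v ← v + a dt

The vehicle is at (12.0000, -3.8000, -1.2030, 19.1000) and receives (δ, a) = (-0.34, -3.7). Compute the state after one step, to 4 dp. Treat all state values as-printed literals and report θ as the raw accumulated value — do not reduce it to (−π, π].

(13.7169, -8.2557, -1.8286, 18.1750)

x' = 12.0000 + 19.1000·cos(-1.2030)·0.25 = 13.7169
y' = -3.8000 + 19.1000·sin(-1.2030)·0.25 = -8.2557
θ' = -1.2030 + (19.1000/2.7)·tan(-0.34)·0.25 = -1.8286
v' = 19.1000 − 3.7000·0.25 = 18.1750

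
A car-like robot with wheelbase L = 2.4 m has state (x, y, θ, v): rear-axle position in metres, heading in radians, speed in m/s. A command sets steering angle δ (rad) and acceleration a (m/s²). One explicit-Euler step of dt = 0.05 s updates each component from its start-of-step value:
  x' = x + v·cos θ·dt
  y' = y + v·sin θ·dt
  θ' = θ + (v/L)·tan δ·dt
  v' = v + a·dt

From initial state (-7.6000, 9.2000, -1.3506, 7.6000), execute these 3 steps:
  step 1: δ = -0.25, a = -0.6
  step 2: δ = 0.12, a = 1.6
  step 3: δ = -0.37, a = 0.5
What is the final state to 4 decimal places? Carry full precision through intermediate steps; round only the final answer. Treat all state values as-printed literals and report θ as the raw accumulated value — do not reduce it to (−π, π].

after step 1 (δ=-0.25, a=-0.6): (-7.517000, 8.829175, -1.391029, 7.570000)
after step 2 (δ=0.12, a=1.6): (-7.449324, 8.456775, -1.372013, 7.650000)
after step 3 (δ=-0.37, a=0.5): (-7.373789, 8.081807, -1.433828, 7.675000)

(-7.3738, 8.0818, -1.4338, 7.6750)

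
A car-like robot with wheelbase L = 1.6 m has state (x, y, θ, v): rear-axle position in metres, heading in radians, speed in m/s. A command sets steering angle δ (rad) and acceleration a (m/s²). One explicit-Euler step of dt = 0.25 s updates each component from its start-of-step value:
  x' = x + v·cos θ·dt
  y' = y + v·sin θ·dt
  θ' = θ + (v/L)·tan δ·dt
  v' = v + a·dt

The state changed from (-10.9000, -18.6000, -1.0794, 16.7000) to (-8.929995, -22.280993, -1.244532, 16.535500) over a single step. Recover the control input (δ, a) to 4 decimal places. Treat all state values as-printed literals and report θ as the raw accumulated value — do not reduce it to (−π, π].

a = (v'−v)/dt = (-0.164500)/0.25 = -0.6580
Δθ = θ'−θ = -0.165132;  (v·dt/L) = 16.7000·0.25/1.6 = 2.609375
tan δ = Δθ·L/(v·dt) = -0.063284  →  δ = -0.0632

δ = -0.0632, a = -0.6580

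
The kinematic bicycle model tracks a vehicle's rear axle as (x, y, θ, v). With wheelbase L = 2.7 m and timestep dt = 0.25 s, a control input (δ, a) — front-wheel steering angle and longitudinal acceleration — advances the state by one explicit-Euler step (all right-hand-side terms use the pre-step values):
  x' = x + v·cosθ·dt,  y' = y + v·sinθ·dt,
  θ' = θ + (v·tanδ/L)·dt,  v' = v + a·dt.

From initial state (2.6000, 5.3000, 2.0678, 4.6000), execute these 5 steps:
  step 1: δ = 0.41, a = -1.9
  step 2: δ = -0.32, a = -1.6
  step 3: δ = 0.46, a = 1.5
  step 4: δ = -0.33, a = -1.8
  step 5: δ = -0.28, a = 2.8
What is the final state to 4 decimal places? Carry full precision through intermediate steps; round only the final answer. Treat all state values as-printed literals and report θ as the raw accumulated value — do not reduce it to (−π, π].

(-0.2829, 9.4238, 2.0700, 4.3500)

after step 1 (δ=0.41, a=-1.9): (2.051687, 6.310867, 2.252921, 4.125000)
after step 2 (δ=-0.32, a=-1.6): (1.401542, 7.111360, 2.126348, 3.725000)
after step 3 (δ=0.46, a=1.5): (0.910389, 7.902559, 2.297232, 4.100000)
after step 4 (δ=-0.33, a=-1.8): (0.229575, 8.668794, 2.167200, 3.650000)
after step 5 (δ=-0.28, a=2.8): (-0.282950, 9.423761, 2.070017, 4.350000)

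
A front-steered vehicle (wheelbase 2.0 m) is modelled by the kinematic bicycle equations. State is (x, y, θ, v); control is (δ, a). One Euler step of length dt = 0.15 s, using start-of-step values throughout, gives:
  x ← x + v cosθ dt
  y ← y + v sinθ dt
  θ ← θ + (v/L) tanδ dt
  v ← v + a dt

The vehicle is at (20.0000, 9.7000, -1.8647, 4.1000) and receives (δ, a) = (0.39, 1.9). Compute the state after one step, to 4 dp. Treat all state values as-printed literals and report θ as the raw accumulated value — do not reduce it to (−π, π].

x' = 20.0000 + 4.1000·cos(-1.8647)·0.15 = 19.8218
y' = 9.7000 + 4.1000·sin(-1.8647)·0.15 = 9.1114
θ' = -1.8647 + (4.1000/2.0)·tan(0.39)·0.15 = -1.7383
v' = 4.1000 + 1.9000·0.15 = 4.3850

(19.8218, 9.1114, -1.7383, 4.3850)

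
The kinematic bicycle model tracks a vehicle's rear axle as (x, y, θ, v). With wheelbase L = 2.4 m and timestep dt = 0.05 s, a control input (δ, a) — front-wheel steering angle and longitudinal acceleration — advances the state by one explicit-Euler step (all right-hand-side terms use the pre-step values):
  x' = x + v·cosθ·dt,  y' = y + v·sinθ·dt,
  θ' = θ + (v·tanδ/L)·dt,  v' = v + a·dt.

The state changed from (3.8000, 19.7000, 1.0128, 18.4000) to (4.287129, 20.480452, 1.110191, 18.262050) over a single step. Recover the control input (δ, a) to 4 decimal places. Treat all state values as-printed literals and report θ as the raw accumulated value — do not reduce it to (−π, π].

a = (v'−v)/dt = (-0.137950)/0.05 = -2.7590
Δθ = θ'−θ = 0.097391;  (v·dt/L) = 18.4000·0.05/2.4 = 0.383333
tan δ = Δθ·L/(v·dt) = 0.254063  →  δ = 0.2488

δ = 0.2488, a = -2.7590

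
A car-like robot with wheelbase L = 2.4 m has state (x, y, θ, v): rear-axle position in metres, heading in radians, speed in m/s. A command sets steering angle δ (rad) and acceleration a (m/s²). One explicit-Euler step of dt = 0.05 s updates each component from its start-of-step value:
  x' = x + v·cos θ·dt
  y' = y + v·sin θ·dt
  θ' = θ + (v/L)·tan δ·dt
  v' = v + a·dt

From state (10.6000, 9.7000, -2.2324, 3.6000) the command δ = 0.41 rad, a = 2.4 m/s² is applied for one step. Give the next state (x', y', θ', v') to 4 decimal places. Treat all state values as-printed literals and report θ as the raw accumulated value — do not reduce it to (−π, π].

x' = 10.6000 + 3.6000·cos(-2.2324)·0.05 = 10.4894
y' = 9.7000 + 3.6000·sin(-2.2324)·0.05 = 9.5580
θ' = -2.2324 + (3.6000/2.4)·tan(0.41)·0.05 = -2.1998
v' = 3.6000 + 2.4000·0.05 = 3.7200

(10.4894, 9.5580, -2.1998, 3.7200)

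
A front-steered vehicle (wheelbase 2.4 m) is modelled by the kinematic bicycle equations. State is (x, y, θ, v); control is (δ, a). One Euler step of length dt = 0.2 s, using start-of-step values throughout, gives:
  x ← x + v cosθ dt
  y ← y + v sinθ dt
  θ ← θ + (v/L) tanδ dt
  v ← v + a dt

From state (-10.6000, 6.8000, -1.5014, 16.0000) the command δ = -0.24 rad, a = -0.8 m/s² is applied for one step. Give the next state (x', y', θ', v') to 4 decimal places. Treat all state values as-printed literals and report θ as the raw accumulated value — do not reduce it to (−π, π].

x' = -10.6000 + 16.0000·cos(-1.5014)·0.2 = -10.3781
y' = 6.8000 + 16.0000·sin(-1.5014)·0.2 = 3.6077
θ' = -1.5014 + (16.0000/2.4)·tan(-0.24)·0.2 = -1.8277
v' = 16.0000 − 0.8000·0.2 = 15.8400

(-10.3781, 3.6077, -1.8277, 15.8400)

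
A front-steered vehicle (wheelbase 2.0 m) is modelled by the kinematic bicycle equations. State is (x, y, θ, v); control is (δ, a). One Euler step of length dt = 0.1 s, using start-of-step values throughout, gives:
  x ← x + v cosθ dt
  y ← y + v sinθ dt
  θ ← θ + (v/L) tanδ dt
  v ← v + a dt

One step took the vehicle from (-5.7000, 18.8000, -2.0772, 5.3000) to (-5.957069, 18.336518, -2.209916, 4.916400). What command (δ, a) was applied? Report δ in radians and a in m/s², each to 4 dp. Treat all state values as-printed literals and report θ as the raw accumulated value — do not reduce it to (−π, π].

a = (v'−v)/dt = (-0.383600)/0.1 = -3.8360
Δθ = θ'−θ = -0.132716;  (v·dt/L) = 5.3000·0.1/2.0 = 0.265000
tan δ = Δθ·L/(v·dt) = -0.500815  →  δ = -0.4643

δ = -0.4643, a = -3.8360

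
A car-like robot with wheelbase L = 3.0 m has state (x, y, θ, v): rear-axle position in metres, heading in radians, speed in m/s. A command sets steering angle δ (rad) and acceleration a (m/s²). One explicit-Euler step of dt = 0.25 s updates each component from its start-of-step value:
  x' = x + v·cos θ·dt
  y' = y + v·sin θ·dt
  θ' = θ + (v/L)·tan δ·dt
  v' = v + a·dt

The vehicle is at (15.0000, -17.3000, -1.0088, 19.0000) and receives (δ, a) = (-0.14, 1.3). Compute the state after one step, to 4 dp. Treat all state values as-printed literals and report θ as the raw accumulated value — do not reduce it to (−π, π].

(17.5312, -21.3194, -1.2319, 19.3250)

x' = 15.0000 + 19.0000·cos(-1.0088)·0.25 = 17.5312
y' = -17.3000 + 19.0000·sin(-1.0088)·0.25 = -21.3194
θ' = -1.0088 + (19.0000/3.0)·tan(-0.14)·0.25 = -1.2319
v' = 19.0000 + 1.3000·0.25 = 19.3250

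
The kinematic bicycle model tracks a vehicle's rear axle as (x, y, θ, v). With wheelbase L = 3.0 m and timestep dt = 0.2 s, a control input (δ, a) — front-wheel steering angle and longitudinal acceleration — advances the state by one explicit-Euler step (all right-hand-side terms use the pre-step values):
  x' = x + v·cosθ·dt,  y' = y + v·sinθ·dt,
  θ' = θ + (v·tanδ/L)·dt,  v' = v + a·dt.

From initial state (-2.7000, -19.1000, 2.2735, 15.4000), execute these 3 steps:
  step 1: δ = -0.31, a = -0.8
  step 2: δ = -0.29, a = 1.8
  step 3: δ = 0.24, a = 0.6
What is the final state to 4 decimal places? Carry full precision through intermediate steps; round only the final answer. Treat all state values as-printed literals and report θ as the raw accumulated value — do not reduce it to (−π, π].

after step 1 (δ=-0.31, a=-0.8): (-4.690552, -16.749659, 1.944630, 15.240000)
after step 2 (δ=-0.29, a=1.8): (-5.803644, -13.912172, 1.641443, 15.600000)
after step 3 (δ=0.24, a=0.6): (-6.023878, -10.799955, 1.895948, 15.720000)

(-6.0239, -10.8000, 1.8959, 15.7200)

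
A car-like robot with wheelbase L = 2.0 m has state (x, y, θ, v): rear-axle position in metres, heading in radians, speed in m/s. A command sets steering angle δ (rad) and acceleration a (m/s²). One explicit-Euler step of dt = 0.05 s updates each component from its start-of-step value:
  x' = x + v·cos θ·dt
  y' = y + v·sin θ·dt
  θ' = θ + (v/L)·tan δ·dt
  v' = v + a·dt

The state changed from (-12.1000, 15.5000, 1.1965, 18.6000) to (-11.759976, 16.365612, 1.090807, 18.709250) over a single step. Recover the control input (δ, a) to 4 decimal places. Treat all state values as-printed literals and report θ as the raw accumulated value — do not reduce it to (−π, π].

a = (v'−v)/dt = (0.109250)/0.05 = 2.1850
Δθ = θ'−θ = -0.105693;  (v·dt/L) = 18.6000·0.05/2.0 = 0.465000
tan δ = Δθ·L/(v·dt) = -0.227297  →  δ = -0.2235

δ = -0.2235, a = 2.1850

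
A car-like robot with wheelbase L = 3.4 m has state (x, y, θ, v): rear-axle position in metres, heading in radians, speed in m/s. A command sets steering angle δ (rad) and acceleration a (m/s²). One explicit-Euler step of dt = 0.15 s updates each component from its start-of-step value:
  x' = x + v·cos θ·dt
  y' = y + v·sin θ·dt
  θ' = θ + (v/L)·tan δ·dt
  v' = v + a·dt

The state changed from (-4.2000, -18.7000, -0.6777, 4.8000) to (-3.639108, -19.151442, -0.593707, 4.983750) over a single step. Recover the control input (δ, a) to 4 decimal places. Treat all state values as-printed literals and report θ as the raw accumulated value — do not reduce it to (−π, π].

a = (v'−v)/dt = (0.183750)/0.15 = 1.2250
Δθ = θ'−θ = 0.083993;  (v·dt/L) = 4.8000·0.15/3.4 = 0.211765
tan δ = Δθ·L/(v·dt) = 0.396634  →  δ = 0.3776

δ = 0.3776, a = 1.2250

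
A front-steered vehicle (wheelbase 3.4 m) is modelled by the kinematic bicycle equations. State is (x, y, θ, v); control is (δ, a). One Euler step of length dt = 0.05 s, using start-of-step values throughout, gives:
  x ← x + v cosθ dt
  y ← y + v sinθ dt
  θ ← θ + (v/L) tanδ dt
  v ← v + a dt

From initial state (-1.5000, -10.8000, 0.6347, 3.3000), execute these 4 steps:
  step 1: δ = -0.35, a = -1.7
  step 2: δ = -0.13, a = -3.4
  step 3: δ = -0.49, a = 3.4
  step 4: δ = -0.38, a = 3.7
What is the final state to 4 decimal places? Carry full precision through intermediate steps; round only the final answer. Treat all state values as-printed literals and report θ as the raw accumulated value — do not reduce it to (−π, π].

after step 1 (δ=-0.35, a=-1.7): (-1.367134, -10.702166, 0.616985, 3.215000)
after step 2 (δ=-0.13, a=-3.4): (-1.236022, -10.609159, 0.610804, 3.045000)
after step 3 (δ=-0.49, a=3.4): (-1.111301, -10.521840, 0.586919, 3.215000)
after step 4 (δ=-0.38, a=3.7): (-0.977452, -10.432816, 0.568035, 3.400000)

(-0.9775, -10.4328, 0.5680, 3.4000)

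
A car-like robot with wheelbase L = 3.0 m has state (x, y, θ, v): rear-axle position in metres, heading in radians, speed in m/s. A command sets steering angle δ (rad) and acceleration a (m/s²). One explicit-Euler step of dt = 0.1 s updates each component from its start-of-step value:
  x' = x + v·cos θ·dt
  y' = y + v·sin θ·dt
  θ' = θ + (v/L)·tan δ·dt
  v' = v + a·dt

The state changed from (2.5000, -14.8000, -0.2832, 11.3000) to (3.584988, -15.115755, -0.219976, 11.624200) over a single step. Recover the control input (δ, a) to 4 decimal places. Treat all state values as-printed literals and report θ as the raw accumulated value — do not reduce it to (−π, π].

a = (v'−v)/dt = (0.324200)/0.1 = 3.2420
Δθ = θ'−θ = 0.063224;  (v·dt/L) = 11.3000·0.1/3.0 = 0.376667
tan δ = Δθ·L/(v·dt) = 0.167851  →  δ = 0.1663

δ = 0.1663, a = 3.2420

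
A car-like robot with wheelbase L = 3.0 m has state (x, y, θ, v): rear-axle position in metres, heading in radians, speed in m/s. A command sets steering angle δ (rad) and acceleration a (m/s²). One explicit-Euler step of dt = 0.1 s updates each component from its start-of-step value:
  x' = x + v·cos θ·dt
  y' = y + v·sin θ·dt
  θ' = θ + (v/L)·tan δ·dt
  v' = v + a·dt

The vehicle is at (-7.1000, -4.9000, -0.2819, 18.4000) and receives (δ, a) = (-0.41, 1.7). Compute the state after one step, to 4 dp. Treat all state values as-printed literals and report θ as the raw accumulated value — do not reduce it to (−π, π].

x' = -7.1000 + 18.4000·cos(-0.2819)·0.1 = -5.3326
y' = -4.9000 + 18.4000·sin(-0.2819)·0.1 = -5.4119
θ' = -0.2819 + (18.4000/3.0)·tan(-0.41)·0.1 = -0.5485
v' = 18.4000 + 1.7000·0.1 = 18.5700

(-5.3326, -5.4119, -0.5485, 18.5700)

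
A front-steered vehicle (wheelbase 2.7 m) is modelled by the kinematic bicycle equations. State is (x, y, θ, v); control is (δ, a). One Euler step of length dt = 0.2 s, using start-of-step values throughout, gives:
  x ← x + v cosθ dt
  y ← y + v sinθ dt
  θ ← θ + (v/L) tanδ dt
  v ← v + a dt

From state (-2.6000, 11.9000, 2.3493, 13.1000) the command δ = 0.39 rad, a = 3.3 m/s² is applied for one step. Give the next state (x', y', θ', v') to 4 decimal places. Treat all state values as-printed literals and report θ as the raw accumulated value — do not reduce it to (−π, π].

x' = -2.6000 + 13.1000·cos(2.3493)·0.2 = -4.4398
y' = 11.9000 + 13.1000·sin(2.3493)·0.2 = 13.7653
θ' = 2.3493 + (13.1000/2.7)·tan(0.39)·0.2 = 2.7482
v' = 13.1000 + 3.3000·0.2 = 13.7600

(-4.4398, 13.7653, 2.7482, 13.7600)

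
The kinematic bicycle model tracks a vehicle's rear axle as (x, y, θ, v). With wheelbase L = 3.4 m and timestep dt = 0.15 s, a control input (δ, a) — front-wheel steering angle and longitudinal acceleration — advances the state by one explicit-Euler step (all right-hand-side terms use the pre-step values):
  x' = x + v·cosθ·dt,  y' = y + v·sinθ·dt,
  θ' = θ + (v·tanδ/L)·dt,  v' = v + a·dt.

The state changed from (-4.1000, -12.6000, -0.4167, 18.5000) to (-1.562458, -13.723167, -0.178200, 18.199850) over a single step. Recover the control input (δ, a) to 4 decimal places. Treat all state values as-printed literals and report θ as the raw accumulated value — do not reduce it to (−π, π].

δ = 0.2843, a = -2.0010

a = (v'−v)/dt = (-0.300150)/0.15 = -2.0010
Δθ = θ'−θ = 0.238500;  (v·dt/L) = 18.5000·0.15/3.4 = 0.816176
tan δ = Δθ·L/(v·dt) = 0.292216  →  δ = 0.2843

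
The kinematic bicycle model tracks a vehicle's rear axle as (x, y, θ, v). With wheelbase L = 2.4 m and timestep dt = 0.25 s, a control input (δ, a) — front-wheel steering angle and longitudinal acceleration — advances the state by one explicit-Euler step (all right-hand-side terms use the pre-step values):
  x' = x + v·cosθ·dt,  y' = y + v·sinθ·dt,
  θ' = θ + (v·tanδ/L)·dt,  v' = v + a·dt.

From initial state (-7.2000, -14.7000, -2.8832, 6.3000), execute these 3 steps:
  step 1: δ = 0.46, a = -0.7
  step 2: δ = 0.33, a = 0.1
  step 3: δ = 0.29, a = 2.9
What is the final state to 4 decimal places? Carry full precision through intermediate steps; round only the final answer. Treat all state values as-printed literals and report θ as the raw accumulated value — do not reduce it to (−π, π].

(-11.0695, -17.0513, -2.1484, 6.8750)

after step 1 (δ=0.46, a=-0.7): (-8.722713, -15.102455, -2.558062, 6.125000)
after step 2 (δ=0.33, a=0.1): (-10.000576, -15.946134, -2.339524, 6.150000)
after step 3 (δ=0.29, a=2.9): (-11.069478, -17.051283, -2.148353, 6.875000)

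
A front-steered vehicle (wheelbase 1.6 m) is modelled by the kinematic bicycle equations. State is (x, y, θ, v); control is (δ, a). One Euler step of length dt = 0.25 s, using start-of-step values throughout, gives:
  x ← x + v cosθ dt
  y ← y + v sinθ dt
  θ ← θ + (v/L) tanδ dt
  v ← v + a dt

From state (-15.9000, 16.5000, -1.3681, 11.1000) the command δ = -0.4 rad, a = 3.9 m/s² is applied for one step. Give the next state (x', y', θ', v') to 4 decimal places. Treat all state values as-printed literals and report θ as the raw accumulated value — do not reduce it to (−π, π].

(-15.3414, 13.7818, -2.1014, 12.0750)

x' = -15.9000 + 11.1000·cos(-1.3681)·0.25 = -15.3414
y' = 16.5000 + 11.1000·sin(-1.3681)·0.25 = 13.7818
θ' = -1.3681 + (11.1000/1.6)·tan(-0.4)·0.25 = -2.1014
v' = 11.1000 + 3.9000·0.25 = 12.0750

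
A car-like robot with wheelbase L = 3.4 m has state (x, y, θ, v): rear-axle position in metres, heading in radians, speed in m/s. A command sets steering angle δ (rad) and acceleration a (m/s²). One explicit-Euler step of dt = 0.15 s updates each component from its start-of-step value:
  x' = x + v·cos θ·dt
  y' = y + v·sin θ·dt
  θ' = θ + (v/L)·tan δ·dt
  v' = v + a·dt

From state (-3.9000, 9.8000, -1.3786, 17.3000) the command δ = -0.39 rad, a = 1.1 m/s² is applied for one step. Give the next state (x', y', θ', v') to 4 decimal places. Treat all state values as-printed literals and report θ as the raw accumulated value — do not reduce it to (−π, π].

x' = -3.9000 + 17.3000·cos(-1.3786)·0.15 = -3.4043
y' = 9.8000 + 17.3000·sin(-1.3786)·0.15 = 7.2528
θ' = -1.3786 + (17.3000/3.4)·tan(-0.39)·0.15 = -1.6923
v' = 17.3000 + 1.1000·0.15 = 17.4650

(-3.4043, 7.2528, -1.6923, 17.4650)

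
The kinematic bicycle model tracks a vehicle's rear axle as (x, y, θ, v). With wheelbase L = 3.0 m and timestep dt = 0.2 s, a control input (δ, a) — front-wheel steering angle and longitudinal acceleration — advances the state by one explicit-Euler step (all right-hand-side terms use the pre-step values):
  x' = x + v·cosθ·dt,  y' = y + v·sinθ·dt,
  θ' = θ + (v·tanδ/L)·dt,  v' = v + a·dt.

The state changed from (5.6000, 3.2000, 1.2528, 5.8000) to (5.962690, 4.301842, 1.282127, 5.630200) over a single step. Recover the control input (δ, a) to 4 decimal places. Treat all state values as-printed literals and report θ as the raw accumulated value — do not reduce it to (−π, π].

δ = 0.0757, a = -0.8490

a = (v'−v)/dt = (-0.169800)/0.2 = -0.8490
Δθ = θ'−θ = 0.029327;  (v·dt/L) = 5.8000·0.2/3.0 = 0.386667
tan δ = Δθ·L/(v·dt) = 0.075846  →  δ = 0.0757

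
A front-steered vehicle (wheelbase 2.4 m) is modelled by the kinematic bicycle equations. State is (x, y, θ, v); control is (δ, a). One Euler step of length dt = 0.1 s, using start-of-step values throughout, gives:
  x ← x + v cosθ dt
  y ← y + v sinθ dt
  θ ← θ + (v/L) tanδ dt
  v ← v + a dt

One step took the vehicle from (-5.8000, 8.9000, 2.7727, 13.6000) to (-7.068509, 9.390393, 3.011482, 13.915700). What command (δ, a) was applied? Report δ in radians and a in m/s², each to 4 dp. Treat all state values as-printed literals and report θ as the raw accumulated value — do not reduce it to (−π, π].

a = (v'−v)/dt = (0.315700)/0.1 = 3.1570
Δθ = θ'−θ = 0.238782;  (v·dt/L) = 13.6000·0.1/2.4 = 0.566667
tan δ = Δθ·L/(v·dt) = 0.421380  →  δ = 0.3988

δ = 0.3988, a = 3.1570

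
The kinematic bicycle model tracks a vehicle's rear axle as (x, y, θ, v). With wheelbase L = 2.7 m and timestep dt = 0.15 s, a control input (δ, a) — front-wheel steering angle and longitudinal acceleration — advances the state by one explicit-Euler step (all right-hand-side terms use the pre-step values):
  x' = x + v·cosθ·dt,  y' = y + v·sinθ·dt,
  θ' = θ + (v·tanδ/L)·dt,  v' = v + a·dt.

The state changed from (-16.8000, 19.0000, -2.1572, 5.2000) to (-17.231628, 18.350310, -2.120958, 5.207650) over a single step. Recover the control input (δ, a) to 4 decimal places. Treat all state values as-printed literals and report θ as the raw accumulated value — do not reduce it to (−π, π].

δ = 0.1248, a = 0.0510

a = (v'−v)/dt = (0.007650)/0.15 = 0.0510
Δθ = θ'−θ = 0.036242;  (v·dt/L) = 5.2000·0.15/2.7 = 0.288889
tan δ = Δθ·L/(v·dt) = 0.125453  →  δ = 0.1248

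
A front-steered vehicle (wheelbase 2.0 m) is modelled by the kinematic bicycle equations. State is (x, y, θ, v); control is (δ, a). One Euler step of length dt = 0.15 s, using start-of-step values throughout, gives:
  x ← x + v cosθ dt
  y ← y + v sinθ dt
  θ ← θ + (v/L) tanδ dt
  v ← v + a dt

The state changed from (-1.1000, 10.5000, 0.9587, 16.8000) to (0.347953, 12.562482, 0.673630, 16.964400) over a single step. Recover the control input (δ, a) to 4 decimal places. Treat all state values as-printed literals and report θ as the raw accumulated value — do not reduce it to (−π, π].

δ = -0.2225, a = 1.0960

a = (v'−v)/dt = (0.164400)/0.15 = 1.0960
Δθ = θ'−θ = -0.285070;  (v·dt/L) = 16.8000·0.15/2.0 = 1.260000
tan δ = Δθ·L/(v·dt) = -0.226246  →  δ = -0.2225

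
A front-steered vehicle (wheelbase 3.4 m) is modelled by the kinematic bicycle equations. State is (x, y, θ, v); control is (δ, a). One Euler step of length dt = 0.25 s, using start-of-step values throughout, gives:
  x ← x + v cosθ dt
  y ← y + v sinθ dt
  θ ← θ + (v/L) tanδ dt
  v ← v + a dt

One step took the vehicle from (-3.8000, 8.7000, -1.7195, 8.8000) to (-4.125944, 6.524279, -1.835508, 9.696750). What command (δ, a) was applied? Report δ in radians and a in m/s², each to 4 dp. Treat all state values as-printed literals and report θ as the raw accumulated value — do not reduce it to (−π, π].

δ = -0.1774, a = 3.5870

a = (v'−v)/dt = (0.896750)/0.25 = 3.5870
Δθ = θ'−θ = -0.116008;  (v·dt/L) = 8.8000·0.25/3.4 = 0.647059
tan δ = Δθ·L/(v·dt) = -0.179285  →  δ = -0.1774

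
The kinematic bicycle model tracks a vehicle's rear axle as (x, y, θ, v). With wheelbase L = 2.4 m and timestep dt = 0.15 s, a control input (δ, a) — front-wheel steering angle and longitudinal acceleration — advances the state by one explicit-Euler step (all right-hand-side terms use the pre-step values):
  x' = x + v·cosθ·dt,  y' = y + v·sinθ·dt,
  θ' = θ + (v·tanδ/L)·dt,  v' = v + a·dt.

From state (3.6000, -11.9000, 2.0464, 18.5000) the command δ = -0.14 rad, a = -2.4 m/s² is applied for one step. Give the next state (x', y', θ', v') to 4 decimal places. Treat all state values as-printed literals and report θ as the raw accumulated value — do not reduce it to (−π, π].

x' = 3.6000 + 18.5000·cos(2.0464)·0.15 = 2.3294
y' = -11.9000 + 18.5000·sin(2.0464)·0.15 = -9.4330
θ' = 2.0464 + (18.5000/2.4)·tan(-0.14)·0.15 = 1.8835
v' = 18.5000 − 2.4000·0.15 = 18.1400

(2.3294, -9.4330, 1.8835, 18.1400)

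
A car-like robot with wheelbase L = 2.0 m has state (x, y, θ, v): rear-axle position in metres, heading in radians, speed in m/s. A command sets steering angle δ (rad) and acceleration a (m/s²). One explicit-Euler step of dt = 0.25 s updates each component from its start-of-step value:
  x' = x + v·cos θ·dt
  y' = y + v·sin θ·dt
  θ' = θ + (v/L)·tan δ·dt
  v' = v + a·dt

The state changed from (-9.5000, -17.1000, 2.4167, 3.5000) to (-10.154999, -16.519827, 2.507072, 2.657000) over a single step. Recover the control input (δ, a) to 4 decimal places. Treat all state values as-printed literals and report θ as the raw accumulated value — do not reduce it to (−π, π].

a = (v'−v)/dt = (-0.843000)/0.25 = -3.3720
Δθ = θ'−θ = 0.090372;  (v·dt/L) = 3.5000·0.25/2.0 = 0.437500
tan δ = Δθ·L/(v·dt) = 0.206565  →  δ = 0.2037

δ = 0.2037, a = -3.3720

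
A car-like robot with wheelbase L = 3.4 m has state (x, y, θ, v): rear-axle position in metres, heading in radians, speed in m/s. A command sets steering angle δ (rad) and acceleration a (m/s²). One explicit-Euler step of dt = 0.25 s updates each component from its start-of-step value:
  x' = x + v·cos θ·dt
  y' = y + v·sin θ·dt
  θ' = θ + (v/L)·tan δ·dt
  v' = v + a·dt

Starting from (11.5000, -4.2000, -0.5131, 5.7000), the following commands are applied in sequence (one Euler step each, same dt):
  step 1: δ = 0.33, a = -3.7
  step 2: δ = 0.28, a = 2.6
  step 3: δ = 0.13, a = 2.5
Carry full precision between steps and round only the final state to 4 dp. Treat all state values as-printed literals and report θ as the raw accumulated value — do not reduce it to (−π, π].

after step 1 (δ=0.33, a=-3.7): (12.741498, -4.899505, -0.369542, 4.775000)
after step 2 (δ=0.28, a=2.6): (13.854662, -5.330673, -0.268581, 5.425000)
after step 3 (δ=0.13, a=2.5): (15.162288, -5.690572, -0.216430, 6.050000)

(15.1623, -5.6906, -0.2164, 6.0500)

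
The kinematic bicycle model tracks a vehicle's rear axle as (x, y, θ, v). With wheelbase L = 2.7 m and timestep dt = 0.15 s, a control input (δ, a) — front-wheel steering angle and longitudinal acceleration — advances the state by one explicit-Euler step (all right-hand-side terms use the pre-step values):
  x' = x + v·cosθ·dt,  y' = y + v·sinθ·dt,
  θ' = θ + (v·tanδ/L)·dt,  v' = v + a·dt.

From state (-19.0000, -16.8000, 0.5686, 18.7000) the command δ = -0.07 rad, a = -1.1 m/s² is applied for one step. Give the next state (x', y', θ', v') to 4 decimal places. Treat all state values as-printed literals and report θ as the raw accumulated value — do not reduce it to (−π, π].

x' = -19.0000 + 18.7000·cos(0.5686)·0.15 = -16.6364
y' = -16.8000 + 18.7000·sin(0.5686)·0.15 = -15.2896
θ' = 0.5686 + (18.7000/2.7)·tan(-0.07)·0.15 = 0.4958
v' = 18.7000 − 1.1000·0.15 = 18.5350

(-16.6364, -15.2896, 0.4958, 18.5350)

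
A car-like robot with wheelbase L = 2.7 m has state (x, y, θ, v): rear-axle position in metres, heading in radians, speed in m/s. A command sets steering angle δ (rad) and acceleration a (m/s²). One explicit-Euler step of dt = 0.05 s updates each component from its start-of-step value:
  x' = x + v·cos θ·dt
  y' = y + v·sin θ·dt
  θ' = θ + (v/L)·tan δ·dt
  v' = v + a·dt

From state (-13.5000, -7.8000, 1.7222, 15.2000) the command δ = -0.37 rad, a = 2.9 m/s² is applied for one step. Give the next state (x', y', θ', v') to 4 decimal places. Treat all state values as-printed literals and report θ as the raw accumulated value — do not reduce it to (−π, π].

x' = -13.5000 + 15.2000·cos(1.7222)·0.05 = -13.6146
y' = -7.8000 + 15.2000·sin(1.7222)·0.05 = -7.0487
θ' = 1.7222 + (15.2000/2.7)·tan(-0.37)·0.05 = 1.6130
v' = 15.2000 + 2.9000·0.05 = 15.3450

(-13.6146, -7.0487, 1.6130, 15.3450)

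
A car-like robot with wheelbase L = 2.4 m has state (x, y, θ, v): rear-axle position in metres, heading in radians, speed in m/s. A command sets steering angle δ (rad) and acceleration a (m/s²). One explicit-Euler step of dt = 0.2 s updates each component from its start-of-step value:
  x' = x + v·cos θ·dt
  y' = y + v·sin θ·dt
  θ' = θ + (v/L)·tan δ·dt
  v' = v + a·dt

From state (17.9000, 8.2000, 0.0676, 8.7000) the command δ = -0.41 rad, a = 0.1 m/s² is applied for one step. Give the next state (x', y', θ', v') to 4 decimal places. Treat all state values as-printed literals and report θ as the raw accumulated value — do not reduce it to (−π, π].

x' = 17.9000 + 8.7000·cos(0.0676)·0.2 = 19.6360
y' = 8.2000 + 8.7000·sin(0.0676)·0.2 = 8.3175
θ' = 0.0676 + (8.7000/2.4)·tan(-0.41)·0.2 = -0.2475
v' = 8.7000 + 0.1000·0.2 = 8.7200

(19.6360, 8.3175, -0.2475, 8.7200)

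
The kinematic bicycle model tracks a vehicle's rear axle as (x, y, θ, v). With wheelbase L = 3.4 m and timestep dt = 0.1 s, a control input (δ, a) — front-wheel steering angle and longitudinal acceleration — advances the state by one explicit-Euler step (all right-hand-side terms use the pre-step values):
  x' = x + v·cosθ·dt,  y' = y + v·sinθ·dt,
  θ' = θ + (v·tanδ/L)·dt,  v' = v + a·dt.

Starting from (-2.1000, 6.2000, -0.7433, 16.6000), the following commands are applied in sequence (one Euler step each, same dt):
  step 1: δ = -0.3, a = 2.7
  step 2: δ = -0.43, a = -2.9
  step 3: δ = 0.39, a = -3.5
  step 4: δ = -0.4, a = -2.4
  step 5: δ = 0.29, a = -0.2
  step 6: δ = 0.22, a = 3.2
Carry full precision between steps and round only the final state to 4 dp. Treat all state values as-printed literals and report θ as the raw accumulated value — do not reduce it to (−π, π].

after step 1 (δ=-0.3, a=2.7): (-0.877843, 5.076643, -0.894329, 16.870000)
after step 2 (δ=-0.43, a=-2.9): (0.178291, 3.761139, -1.121886, 16.580000)
after step 3 (δ=0.39, a=-3.5): (0.897837, 2.267412, -0.921436, 16.230000)
after step 4 (δ=-0.4, a=-2.4): (1.879227, 0.974740, -1.123258, 15.990000)
after step 5 (δ=0.29, a=-0.2): (2.571191, -0.466782, -0.982916, 15.970000)
after step 6 (δ=0.22, a=3.2): (3.456885, -1.795675, -0.877881, 16.290000)

(3.4569, -1.7957, -0.8779, 16.2900)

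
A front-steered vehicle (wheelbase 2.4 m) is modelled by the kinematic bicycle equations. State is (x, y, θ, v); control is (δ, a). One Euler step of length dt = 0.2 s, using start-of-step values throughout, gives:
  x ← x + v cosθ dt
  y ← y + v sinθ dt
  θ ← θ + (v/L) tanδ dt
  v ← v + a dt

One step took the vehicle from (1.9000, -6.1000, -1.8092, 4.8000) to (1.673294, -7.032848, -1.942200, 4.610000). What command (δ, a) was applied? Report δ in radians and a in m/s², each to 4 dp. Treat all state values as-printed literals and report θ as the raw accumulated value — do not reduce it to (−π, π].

a = (v'−v)/dt = (-0.190000)/0.2 = -0.9500
Δθ = θ'−θ = -0.133000;  (v·dt/L) = 4.8000·0.2/2.4 = 0.400000
tan δ = Δθ·L/(v·dt) = -0.332500  →  δ = -0.3210

δ = -0.3210, a = -0.9500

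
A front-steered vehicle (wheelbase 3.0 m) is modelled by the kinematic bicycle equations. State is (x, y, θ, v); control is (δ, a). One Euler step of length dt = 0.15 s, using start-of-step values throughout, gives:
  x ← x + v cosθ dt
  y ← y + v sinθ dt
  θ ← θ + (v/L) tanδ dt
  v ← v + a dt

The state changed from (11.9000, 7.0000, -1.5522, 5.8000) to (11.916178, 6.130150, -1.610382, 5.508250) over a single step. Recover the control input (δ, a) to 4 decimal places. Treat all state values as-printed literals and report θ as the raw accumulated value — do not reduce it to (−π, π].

a = (v'−v)/dt = (-0.291750)/0.15 = -1.9450
Δθ = θ'−θ = -0.058182;  (v·dt/L) = 5.8000·0.15/3.0 = 0.290000
tan δ = Δθ·L/(v·dt) = -0.200628  →  δ = -0.1980

δ = -0.1980, a = -1.9450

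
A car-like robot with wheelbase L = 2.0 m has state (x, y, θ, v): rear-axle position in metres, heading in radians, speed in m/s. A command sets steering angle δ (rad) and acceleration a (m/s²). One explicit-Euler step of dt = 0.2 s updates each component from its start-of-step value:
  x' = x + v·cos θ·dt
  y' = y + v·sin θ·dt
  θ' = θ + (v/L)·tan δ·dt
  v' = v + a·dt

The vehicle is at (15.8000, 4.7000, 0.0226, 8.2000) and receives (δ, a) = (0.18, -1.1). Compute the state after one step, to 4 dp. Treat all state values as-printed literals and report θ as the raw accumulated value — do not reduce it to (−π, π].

x' = 15.8000 + 8.2000·cos(0.0226)·0.2 = 17.4396
y' = 4.7000 + 8.2000·sin(0.0226)·0.2 = 4.7371
θ' = 0.0226 + (8.2000/2.0)·tan(0.18)·0.2 = 0.1718
v' = 8.2000 − 1.1000·0.2 = 7.9800

(17.4396, 4.7371, 0.1718, 7.9800)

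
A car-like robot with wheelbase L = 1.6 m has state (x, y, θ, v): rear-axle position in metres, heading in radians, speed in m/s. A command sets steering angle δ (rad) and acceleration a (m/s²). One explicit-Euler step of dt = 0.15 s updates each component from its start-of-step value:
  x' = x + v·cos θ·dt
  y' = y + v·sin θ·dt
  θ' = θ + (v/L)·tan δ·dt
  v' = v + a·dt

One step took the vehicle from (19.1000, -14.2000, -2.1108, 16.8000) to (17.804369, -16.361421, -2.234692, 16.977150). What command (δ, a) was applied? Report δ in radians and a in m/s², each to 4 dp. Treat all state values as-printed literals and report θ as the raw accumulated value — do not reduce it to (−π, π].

δ = -0.0785, a = 1.1810

a = (v'−v)/dt = (0.177150)/0.15 = 1.1810
Δθ = θ'−θ = -0.123892;  (v·dt/L) = 16.8000·0.15/1.6 = 1.575000
tan δ = Δθ·L/(v·dt) = -0.078662  →  δ = -0.0785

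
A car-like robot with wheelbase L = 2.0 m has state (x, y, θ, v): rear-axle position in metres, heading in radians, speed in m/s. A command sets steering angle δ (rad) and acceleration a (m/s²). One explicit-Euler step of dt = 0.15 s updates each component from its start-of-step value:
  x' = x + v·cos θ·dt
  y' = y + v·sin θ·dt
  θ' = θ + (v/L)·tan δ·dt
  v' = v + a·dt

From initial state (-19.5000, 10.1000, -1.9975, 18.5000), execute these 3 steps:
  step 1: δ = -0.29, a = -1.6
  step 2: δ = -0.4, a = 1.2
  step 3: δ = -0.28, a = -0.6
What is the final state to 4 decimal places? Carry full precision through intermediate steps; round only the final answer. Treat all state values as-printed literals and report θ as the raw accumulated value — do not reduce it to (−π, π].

after step 1 (δ=-0.29, a=-1.6): (-20.648496, 7.573821, -2.411548, 18.260000)
after step 2 (δ=-0.4, a=1.2): (-22.689446, 5.747173, -2.990563, 18.440000)
after step 3 (δ=-0.28, a=-0.6): (-25.423960, 5.331011, -3.388251, 18.350000)

(-25.4240, 5.3310, -3.3883, 18.3500)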